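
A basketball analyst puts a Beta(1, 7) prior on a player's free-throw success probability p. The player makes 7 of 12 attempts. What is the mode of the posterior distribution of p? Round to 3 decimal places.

Posterior: Beta(1+7, 7+5) = Beta(8, 12).
Mode = (8−1)/(8+12−2) = 7/18 = 0.389.
Mean = 8/(8+12) = 8/20 = 0.400.
This is the posterior mode — the MAP estimate.

0.389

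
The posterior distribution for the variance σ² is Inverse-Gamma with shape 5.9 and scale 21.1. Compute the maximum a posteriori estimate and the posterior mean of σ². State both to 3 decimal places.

maximum a posteriori estimate = 3.058, posterior mean = 4.306

Mode = β/(α+1) = 21.1/6.9 = 3.058.
Mean = β/(α−1) = 21.1/4.9 = 4.306.
Mean > mode: the posterior has a right tail.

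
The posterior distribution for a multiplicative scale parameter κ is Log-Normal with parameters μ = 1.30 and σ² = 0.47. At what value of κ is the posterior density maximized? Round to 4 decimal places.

2.2933

Mode = exp(μ − σ²) = exp(0.83) = 2.2933.
Mean = exp(μ + σ²/2) = exp(1.535) = 4.6413.
This is the posterior mode — the MAP estimate.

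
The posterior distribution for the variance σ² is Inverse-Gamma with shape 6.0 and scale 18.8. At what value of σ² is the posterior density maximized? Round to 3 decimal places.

Mode = β/(α+1) = 18.8/7.0 = 2.686.
Mean = β/(α−1) = 18.8/5.0 = 3.760.
This is the posterior mode — the MAP estimate.

2.686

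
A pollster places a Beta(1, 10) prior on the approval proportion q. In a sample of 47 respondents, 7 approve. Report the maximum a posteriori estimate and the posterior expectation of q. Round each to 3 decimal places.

MAP: 0.125. Posterior mean: 0.138.

Posterior: Beta(1+7, 10+40) = Beta(8, 50).
Mode = (8−1)/(8+50−2) = 7/56 = 0.125.
Mean = 8/(8+50) = 8/58 = 0.138.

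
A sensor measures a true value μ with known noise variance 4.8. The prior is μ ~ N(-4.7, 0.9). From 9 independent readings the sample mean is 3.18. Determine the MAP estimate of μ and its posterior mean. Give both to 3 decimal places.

Posterior for μ is Normal. Precision-weighted mean: (1/0.9·-4.7 + 9/4.8·3.18) / (1/0.9 + 9/4.8) = 0.248.
A Normal posterior is symmetric, so mode = mean.

MAP = 0.248; posterior mean = 0.248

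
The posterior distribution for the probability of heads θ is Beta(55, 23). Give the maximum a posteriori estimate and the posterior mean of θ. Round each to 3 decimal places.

Mode = (55−1)/(55+23−2) = 54/76 = 0.711.
Mean = 55/(55+23) = 55/78 = 0.705.
The posterior is left-skewed, so the mode exceeds the mean.

maximum a posteriori estimate = 0.711, posterior mean = 0.705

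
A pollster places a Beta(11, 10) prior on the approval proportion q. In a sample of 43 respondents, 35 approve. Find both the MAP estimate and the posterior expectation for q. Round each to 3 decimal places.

q_MAP = 0.726, E[q|data] = 0.719

Posterior: Beta(11+35, 10+8) = Beta(46, 18).
Mode = (46−1)/(46+18−2) = 45/62 = 0.726.
Mean = 46/(46+18) = 46/64 = 0.719.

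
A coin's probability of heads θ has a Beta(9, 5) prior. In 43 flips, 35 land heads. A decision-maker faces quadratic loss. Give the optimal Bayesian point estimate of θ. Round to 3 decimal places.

0.772

Posterior: Beta(9+35, 5+8) = Beta(44, 13).
Mode = (44−1)/(44+13−2) = 43/55 = 0.782.
Mean = 44/(44+13) = 44/57 = 0.772.
Quadratic loss ⇒ the optimal estimator is the posterior mean.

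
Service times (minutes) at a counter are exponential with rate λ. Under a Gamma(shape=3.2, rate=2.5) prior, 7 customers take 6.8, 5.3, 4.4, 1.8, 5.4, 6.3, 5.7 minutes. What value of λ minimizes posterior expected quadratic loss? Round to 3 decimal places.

Σ times = 35.7. Posterior: Gamma(shape = 3.2+7 = 10.2, rate = 2.5+35.7 = 38.2).
Mode = (α−1)/β = 9.2/38.2 = 0.241.
Mean = α/β = 10.2/38.2 = 0.267.
Quadratic loss ⇒ the optimal estimator is the posterior mean.

0.267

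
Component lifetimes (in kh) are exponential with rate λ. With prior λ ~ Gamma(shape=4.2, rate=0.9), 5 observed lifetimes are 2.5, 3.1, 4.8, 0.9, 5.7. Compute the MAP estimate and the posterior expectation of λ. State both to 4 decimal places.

MAP = 0.4581, posterior mean = 0.5140

Σ times = 17.0. Posterior: Gamma(shape = 4.2+5 = 9.2, rate = 0.9+17.0 = 17.9).
Mode = (α−1)/β = 8.2/17.9 = 0.4581.
Mean = α/β = 9.2/17.9 = 0.5140.
Mean > mode: the posterior has a right tail.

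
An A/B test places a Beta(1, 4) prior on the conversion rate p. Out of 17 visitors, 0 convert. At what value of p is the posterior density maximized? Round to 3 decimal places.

0.000

Posterior: Beta(1+0, 4+17) = Beta(1, 21).
Since α = 1 ≤ 1 and β > 1, the Beta density is monotone decreasing on [0,1]; the mode is at 0.
Mean = 1/(1+21) = 0.045.
This is the posterior mode — the MAP estimate.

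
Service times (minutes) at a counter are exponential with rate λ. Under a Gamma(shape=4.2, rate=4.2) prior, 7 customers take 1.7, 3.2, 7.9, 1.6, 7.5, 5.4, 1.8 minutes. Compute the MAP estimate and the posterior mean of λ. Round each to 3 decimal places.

MAP = 0.306; posterior mean = 0.336

Σ times = 29.1. Posterior: Gamma(shape = 4.2+7 = 11.2, rate = 4.2+29.1 = 33.3).
Mode = (α−1)/β = 10.2/33.3 = 0.306.
Mean = α/β = 11.2/33.3 = 0.336.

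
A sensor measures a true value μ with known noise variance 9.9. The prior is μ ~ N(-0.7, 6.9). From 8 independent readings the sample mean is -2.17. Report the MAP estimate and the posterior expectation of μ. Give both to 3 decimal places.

μ_MAP = -1.946, E[μ|data] = -1.946

Posterior for μ is Normal. Precision-weighted mean: (1/6.9·-0.7 + 8/9.9·-2.17) / (1/6.9 + 8/9.9) = -1.946.
A Normal posterior is symmetric, so mode = mean.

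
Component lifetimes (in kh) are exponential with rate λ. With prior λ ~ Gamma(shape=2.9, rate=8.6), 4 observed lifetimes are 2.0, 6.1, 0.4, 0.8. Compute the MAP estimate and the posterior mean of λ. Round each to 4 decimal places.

Σ times = 9.3. Posterior: Gamma(shape = 2.9+4 = 6.9, rate = 8.6+9.3 = 17.9).
Mode = (α−1)/β = 5.9/17.9 = 0.3296.
Mean = α/β = 6.9/17.9 = 0.3855.

MAP estimate = 0.3296, posterior mean = 0.3855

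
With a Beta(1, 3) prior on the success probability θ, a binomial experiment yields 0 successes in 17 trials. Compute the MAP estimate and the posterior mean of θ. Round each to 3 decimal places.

MAP = 0.000; posterior mean = 0.048

Posterior: Beta(1+0, 3+17) = Beta(1, 20).
Since α = 1 ≤ 1 and β > 1, the Beta density is monotone decreasing on [0,1]; the mode is at 0.
Mean = 1/(1+20) = 0.048.
Right-skewed posterior ⇒ mode < mean.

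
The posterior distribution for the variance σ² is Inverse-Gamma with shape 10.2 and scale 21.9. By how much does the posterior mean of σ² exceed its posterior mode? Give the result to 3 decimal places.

0.425

Mode = β/(α+1) = 21.9/11.2 = 1.955.
Mean = β/(α−1) = 21.9/9.2 = 2.380.
Difference = 2.380 − 1.955 = 0.425.
The posterior is right-skewed, so the mean exceeds the mode.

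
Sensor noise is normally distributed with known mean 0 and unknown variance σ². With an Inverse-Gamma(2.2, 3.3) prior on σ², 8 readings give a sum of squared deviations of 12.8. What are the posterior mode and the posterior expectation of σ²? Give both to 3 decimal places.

Posterior: Inverse-Gamma(shape = 2.2+8/2 = 6.2, scale = 3.3+12.8/2 = 9.7).
Mode = β/(α+1) = 9.7/7.2 = 1.347.
Mean = β/(α−1) = 9.7/5.2 = 1.865.

MAP = 1.347; posterior mean = 1.865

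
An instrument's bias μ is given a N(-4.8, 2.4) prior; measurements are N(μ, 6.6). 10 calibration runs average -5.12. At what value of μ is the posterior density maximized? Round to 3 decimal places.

Posterior for μ is Normal. Precision-weighted mean: (1/2.4·-4.8 + 10/6.6·-5.12) / (1/2.4 + 10/6.6) = -5.051.
A Normal posterior is symmetric, so mode = mean.
This is the posterior mode — the MAP estimate.

-5.051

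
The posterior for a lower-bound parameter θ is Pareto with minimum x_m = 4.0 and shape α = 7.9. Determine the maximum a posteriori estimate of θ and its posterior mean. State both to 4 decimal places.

MAP: 4.0000. Posterior mean: 4.5797.

The Pareto density is strictly decreasing on [x_m, ∞), so the mode is x_m = 4.0000.
Mean = α·x_m/(α−1) = 7.9·4.0/6.9 = 4.5797.
The mean is pulled above the mode by the posterior's right skew.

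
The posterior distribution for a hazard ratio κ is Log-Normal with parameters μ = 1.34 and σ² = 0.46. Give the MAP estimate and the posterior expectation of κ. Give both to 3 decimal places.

Mode = exp(μ − σ²) = exp(0.88) = 2.411.
Mean = exp(μ + σ²/2) = exp(1.570) = 4.807.

MAP = 2.411, posterior mean = 4.807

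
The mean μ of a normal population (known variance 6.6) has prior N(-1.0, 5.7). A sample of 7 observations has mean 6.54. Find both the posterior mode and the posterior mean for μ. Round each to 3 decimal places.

Posterior for μ is Normal. Precision-weighted mean: (1/5.7·-1.0 + 7/6.6·6.54) / (1/5.7 + 7/6.6) = 5.470.
A Normal posterior is symmetric, so mode = mean.

MAP = 5.470; posterior mean = 5.470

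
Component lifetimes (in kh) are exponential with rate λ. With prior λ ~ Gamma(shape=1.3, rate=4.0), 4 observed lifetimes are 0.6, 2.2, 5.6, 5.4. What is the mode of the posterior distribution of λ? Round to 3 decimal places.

0.242

Σ times = 13.8. Posterior: Gamma(shape = 1.3+4 = 5.3, rate = 4.0+13.8 = 17.8).
Mode = (α−1)/β = 4.3/17.8 = 0.242.
Mean = α/β = 5.3/17.8 = 0.298.
This is the posterior mode — the MAP estimate.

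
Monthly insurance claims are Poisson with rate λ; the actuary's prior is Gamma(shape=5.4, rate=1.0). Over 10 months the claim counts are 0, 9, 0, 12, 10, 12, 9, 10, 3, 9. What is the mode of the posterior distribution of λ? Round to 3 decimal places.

Σ counts = 74. Posterior: Gamma(shape = 5.4+74 = 79.4, rate = 1.0+10 = 11.0).
Mode = (α−1)/β = 78.4/11.0 = 7.127.
Mean = α/β = 79.4/11.0 = 7.218.
This is the posterior mode — the MAP estimate.

7.127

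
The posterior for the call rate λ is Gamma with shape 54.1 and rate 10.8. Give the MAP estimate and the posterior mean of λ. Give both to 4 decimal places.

Mode = (α−1)/β = 53.1/10.8 = 4.9167.
Mean = α/β = 54.1/10.8 = 5.0093.

MAP estimate = 4.9167, posterior mean = 5.0093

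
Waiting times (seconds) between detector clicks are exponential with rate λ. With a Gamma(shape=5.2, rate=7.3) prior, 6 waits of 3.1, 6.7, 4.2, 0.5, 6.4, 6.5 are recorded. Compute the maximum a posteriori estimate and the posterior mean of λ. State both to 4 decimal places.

MAP = 0.2939; posterior mean = 0.3228

Σ times = 27.4. Posterior: Gamma(shape = 5.2+6 = 11.2, rate = 7.3+27.4 = 34.7).
Mode = (α−1)/β = 10.2/34.7 = 0.2939.
Mean = α/β = 11.2/34.7 = 0.3228.
Mean > mode: the posterior has a right tail.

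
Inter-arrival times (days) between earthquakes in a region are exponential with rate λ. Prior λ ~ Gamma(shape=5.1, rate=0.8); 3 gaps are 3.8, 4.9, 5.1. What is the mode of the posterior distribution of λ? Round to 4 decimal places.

0.4863

Σ times = 13.8. Posterior: Gamma(shape = 5.1+3 = 8.1, rate = 0.8+13.8 = 14.6).
Mode = (α−1)/β = 7.1/14.6 = 0.4863.
Mean = α/β = 8.1/14.6 = 0.5548.
This is the posterior mode — the MAP estimate.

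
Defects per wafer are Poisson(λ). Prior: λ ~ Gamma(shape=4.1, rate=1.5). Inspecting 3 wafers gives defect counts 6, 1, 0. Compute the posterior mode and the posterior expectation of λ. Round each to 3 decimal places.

Σ counts = 7. Posterior: Gamma(shape = 4.1+7 = 11.1, rate = 1.5+3 = 4.5).
Mode = (α−1)/β = 10.1/4.5 = 2.244.
Mean = α/β = 11.1/4.5 = 2.467.

MAP: 2.244. Posterior mean: 2.467.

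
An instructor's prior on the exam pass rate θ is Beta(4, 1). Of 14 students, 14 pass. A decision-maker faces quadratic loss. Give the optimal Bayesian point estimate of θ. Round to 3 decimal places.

Posterior: Beta(4+14, 1+0) = Beta(18, 1).
Since β = 1 ≤ 1 and α > 1, the Beta density is monotone increasing on [0,1]; the mode is at 1.
Mean = 18/(18+1) = 0.947.
Quadratic loss ⇒ the optimal estimator is the posterior mean.

0.947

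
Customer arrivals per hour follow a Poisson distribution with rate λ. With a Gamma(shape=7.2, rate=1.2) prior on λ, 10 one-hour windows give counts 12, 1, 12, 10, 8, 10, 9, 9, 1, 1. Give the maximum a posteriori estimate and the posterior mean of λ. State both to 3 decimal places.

Σ counts = 73. Posterior: Gamma(shape = 7.2+73 = 80.2, rate = 1.2+10 = 11.2).
Mode = (α−1)/β = 79.2/11.2 = 7.071.
Mean = α/β = 80.2/11.2 = 7.161.

MAP: 7.071. Posterior mean: 7.161.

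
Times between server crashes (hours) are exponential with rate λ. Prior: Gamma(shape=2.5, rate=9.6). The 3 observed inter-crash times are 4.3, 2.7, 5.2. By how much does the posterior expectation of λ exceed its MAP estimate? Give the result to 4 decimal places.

0.0459

Σ times = 12.2. Posterior: Gamma(shape = 2.5+3 = 5.5, rate = 9.6+12.2 = 21.8).
Mode = (α−1)/β = 4.5/21.8 = 0.2064.
Mean = α/β = 5.5/21.8 = 0.2523.
Difference = 0.2523 − 0.2064 = 0.0459.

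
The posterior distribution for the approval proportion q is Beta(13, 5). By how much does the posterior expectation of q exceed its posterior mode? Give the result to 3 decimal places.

-0.028

Mode = (13−1)/(13+5−2) = 12/16 = 0.750.
Mean = 13/(13+5) = 13/18 = 0.722.
Difference = 0.722 − 0.750 = -0.028.
Left-skewed posterior ⇒ mean < mode.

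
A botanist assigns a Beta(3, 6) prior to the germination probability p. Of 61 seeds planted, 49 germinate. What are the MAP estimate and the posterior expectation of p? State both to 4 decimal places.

Posterior: Beta(3+49, 6+12) = Beta(52, 18).
Mode = (52−1)/(52+18−2) = 51/68 = 0.7500.
Mean = 52/(52+18) = 52/70 = 0.7429.
The posterior is left-skewed, so the mode exceeds the mean.

MAP: 0.7500. Posterior mean: 0.7429.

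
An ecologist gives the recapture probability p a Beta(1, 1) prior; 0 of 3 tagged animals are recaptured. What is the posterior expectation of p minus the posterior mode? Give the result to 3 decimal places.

0.200

Posterior: Beta(1+0, 1+3) = Beta(1, 4).
Since α = 1 ≤ 1 and β > 1, the Beta density is monotone decreasing on [0,1]; the mode is at 0.
Mean = 1/(1+4) = 0.200.
Difference = 0.200 − 0.000 = 0.200.
Right-skewed posterior ⇒ mode < mean.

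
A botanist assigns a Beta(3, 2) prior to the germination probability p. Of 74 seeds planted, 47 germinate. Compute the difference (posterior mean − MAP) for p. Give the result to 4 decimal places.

-0.0035

Posterior: Beta(3+47, 2+27) = Beta(50, 29).
Mode = (50−1)/(50+29−2) = 49/77 = 0.6364.
Mean = 50/(50+29) = 50/79 = 0.6329.
Difference = 0.6329 − 0.6364 = -0.0035.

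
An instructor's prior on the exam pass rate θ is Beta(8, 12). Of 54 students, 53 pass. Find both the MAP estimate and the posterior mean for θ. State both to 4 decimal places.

Posterior: Beta(8+53, 12+1) = Beta(61, 13).
Mode = (61−1)/(61+13−2) = 60/72 = 0.8333.
Mean = 61/(61+13) = 61/74 = 0.8243.

MAP = 0.8333, posterior mean = 0.8243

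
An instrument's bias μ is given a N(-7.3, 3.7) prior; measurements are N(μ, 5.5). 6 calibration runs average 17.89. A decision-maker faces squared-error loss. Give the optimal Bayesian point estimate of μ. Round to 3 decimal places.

12.888

Posterior for μ is Normal. Precision-weighted mean: (1/3.7·-7.3 + 6/5.5·17.89) / (1/3.7 + 6/5.5) = 12.888.
A Normal posterior is symmetric, so mode = mean.
Squared-error loss ⇒ the optimal estimator is the posterior mean.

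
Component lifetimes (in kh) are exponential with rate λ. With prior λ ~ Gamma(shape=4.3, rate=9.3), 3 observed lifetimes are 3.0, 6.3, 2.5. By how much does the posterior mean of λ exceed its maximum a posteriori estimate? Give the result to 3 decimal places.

Σ times = 11.8. Posterior: Gamma(shape = 4.3+3 = 7.3, rate = 9.3+11.8 = 21.1).
Mode = (α−1)/β = 6.3/21.1 = 0.299.
Mean = α/β = 7.3/21.1 = 0.346.
Difference = 0.346 − 0.299 = 0.047.
The posterior is right-skewed, so the mean exceeds the mode.

0.047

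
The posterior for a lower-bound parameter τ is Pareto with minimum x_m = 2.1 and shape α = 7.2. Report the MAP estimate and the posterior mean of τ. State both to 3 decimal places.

The Pareto density is strictly decreasing on [x_m, ∞), so the mode is x_m = 2.100.
Mean = α·x_m/(α−1) = 7.2·2.1/6.2 = 2.439.

MAP estimate = 2.100, posterior mean = 2.439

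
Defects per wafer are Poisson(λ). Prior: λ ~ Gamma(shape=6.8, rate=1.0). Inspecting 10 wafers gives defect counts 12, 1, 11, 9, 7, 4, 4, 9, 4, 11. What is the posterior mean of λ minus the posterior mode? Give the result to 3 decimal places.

Σ counts = 72. Posterior: Gamma(shape = 6.8+72 = 78.8, rate = 1.0+10 = 11.0).
Mode = (α−1)/β = 77.8/11.0 = 7.073.
Mean = α/β = 78.8/11.0 = 7.164.
Difference = 7.164 − 7.073 = 0.091.

0.091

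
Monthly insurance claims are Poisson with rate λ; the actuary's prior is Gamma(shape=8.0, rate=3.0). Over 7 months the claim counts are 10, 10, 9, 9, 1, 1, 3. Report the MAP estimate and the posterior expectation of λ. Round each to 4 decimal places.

MAP = 5.0000, posterior mean = 5.1000

Σ counts = 43. Posterior: Gamma(shape = 8.0+43 = 51.0, rate = 3.0+7 = 10.0).
Mode = (α−1)/β = 50.0/10.0 = 5.0000.
Mean = α/β = 51.0/10.0 = 5.1000.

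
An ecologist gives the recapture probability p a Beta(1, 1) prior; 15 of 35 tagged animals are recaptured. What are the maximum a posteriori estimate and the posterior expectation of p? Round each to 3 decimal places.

Posterior: Beta(1+15, 1+20) = Beta(16, 21).
Mode = (16−1)/(16+21−2) = 15/35 = 0.429.
With a flat prior the MAP equals the MLE, 15/35.
Mean = 16/(16+21) = 16/37 = 0.432.

MAP = 0.429, posterior mean = 0.432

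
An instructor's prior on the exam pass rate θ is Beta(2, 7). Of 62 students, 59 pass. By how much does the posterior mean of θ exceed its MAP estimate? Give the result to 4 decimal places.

Posterior: Beta(2+59, 7+3) = Beta(61, 10).
Mode = (61−1)/(61+10−2) = 60/69 = 0.8696.
Mean = 61/(61+10) = 61/71 = 0.8592.
Difference = 0.8592 − 0.8696 = -0.0104.

-0.0104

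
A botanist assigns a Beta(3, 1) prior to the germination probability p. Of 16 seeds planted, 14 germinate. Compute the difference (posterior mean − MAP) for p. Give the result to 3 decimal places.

-0.039

Posterior: Beta(3+14, 1+2) = Beta(17, 3).
Mode = (17−1)/(17+3−2) = 16/18 = 0.889.
Mean = 17/(17+3) = 17/20 = 0.850.
Difference = 0.850 − 0.889 = -0.039.
The posterior is left-skewed, so the mode exceeds the mean.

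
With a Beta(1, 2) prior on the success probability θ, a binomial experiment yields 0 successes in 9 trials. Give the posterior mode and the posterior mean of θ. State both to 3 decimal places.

Posterior: Beta(1+0, 2+9) = Beta(1, 11).
Since α = 1 ≤ 1 and β > 1, the Beta density is monotone decreasing on [0,1]; the mode is at 0.
Mean = 1/(1+11) = 0.083.

MAP = 0.000, posterior mean = 0.083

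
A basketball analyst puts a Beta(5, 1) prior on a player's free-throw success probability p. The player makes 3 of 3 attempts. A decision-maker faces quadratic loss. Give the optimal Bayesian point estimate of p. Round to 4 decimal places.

Posterior: Beta(5+3, 1+0) = Beta(8, 1).
Since β = 1 ≤ 1 and α > 1, the Beta density is monotone increasing on [0,1]; the mode is at 1.
Mean = 8/(8+1) = 0.8889.
Quadratic loss ⇒ the optimal estimator is the posterior mean.

0.8889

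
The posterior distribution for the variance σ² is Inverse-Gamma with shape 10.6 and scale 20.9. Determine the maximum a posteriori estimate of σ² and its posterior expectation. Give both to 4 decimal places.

MAP = 1.8017; posterior mean = 2.1771

Mode = β/(α+1) = 20.9/11.6 = 1.8017.
Mean = β/(α−1) = 20.9/9.6 = 2.1771.
Mean > mode: the posterior has a right tail.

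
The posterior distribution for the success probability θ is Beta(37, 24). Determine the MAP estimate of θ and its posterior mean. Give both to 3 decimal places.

Mode = (37−1)/(37+24−2) = 36/59 = 0.610.
Mean = 37/(37+24) = 37/61 = 0.607.
Left-skewed posterior ⇒ mean < mode.

MAP = 0.610, posterior mean = 0.607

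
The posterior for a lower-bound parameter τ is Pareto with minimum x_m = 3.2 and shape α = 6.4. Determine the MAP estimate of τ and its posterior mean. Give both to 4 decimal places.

τ_MAP = 3.2000, E[τ|data] = 3.7926

The Pareto density is strictly decreasing on [x_m, ∞), so the mode is x_m = 3.2000.
Mean = α·x_m/(α−1) = 6.4·3.2/5.4 = 3.7926.
The posterior is right-skewed, so the mean exceeds the mode.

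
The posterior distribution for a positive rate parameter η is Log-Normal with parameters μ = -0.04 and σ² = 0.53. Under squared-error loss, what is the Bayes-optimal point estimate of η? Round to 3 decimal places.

1.252

Mode = exp(μ − σ²) = exp(-0.57) = 0.566.
Mean = exp(μ + σ²/2) = exp(0.225) = 1.252.
Squared-error loss ⇒ the optimal estimator is the posterior mean.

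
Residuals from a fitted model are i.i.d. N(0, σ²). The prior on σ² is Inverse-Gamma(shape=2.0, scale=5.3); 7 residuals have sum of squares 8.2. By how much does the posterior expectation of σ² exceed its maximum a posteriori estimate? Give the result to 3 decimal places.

Posterior: Inverse-Gamma(shape = 2.0+7/2 = 5.5, scale = 5.3+8.2/2 = 9.4).
Mode = β/(α+1) = 9.4/6.5 = 1.446.
Mean = β/(α−1) = 9.4/4.5 = 2.089.
Difference = 2.089 − 1.446 = 0.643.
The posterior is right-skewed, so the mean exceeds the mode.

0.643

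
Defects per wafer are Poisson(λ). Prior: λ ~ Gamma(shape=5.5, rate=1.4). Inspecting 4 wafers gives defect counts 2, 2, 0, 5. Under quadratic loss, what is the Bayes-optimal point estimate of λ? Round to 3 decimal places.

Σ counts = 9. Posterior: Gamma(shape = 5.5+9 = 14.5, rate = 1.4+4 = 5.4).
Mode = (α−1)/β = 13.5/5.4 = 2.500.
Mean = α/β = 14.5/5.4 = 2.685.
Quadratic loss ⇒ the optimal estimator is the posterior mean.

2.685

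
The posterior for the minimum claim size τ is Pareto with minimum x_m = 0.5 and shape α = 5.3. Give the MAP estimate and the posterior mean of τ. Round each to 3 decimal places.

The Pareto density is strictly decreasing on [x_m, ∞), so the mode is x_m = 0.500.
Mean = α·x_m/(α−1) = 5.3·0.5/4.3 = 0.616.
Mean > mode: the posterior has a right tail.

MAP estimate = 0.500, posterior mean = 0.616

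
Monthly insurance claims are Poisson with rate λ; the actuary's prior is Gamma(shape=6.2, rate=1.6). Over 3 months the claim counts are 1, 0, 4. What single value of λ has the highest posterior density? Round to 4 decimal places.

2.2174

Σ counts = 5. Posterior: Gamma(shape = 6.2+5 = 11.2, rate = 1.6+3 = 4.6).
Mode = (α−1)/β = 10.2/4.6 = 2.2174.
Mean = α/β = 11.2/4.6 = 2.4348.
This is the posterior mode — the MAP estimate.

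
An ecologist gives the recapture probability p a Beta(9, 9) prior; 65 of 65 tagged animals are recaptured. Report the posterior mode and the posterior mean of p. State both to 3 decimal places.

Posterior: Beta(9+65, 9+0) = Beta(74, 9).
Mode = (74−1)/(74+9−2) = 73/81 = 0.901.
Mean = 74/(74+9) = 74/83 = 0.892.
The posterior is left-skewed, so the mode exceeds the mean.

p_MAP = 0.901, E[p|data] = 0.892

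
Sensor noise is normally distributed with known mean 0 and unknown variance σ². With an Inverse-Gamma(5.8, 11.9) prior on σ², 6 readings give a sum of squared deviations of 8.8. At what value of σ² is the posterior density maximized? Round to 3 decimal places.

1.663

Posterior: Inverse-Gamma(shape = 5.8+6/2 = 8.8, scale = 11.9+8.8/2 = 16.3).
Mode = β/(α+1) = 16.3/9.8 = 1.663.
Mean = β/(α−1) = 16.3/7.8 = 2.090.
This is the posterior mode — the MAP estimate.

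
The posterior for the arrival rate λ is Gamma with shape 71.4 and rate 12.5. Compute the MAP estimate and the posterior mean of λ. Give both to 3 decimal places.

λ_MAP = 5.632, E[λ|data] = 5.712

Mode = (α−1)/β = 70.4/12.5 = 5.632.
Mean = α/β = 71.4/12.5 = 5.712.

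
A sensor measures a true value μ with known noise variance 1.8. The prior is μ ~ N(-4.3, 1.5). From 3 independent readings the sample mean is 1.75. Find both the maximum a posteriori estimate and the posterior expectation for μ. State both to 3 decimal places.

MAP: 0.021. Posterior mean: 0.021.

Posterior for μ is Normal. Precision-weighted mean: (1/1.5·-4.3 + 3/1.8·1.75) / (1/1.5 + 3/1.8) = 0.021.
A Normal posterior is symmetric, so mode = mean.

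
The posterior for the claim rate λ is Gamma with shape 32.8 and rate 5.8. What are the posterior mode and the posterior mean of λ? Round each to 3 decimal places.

Mode = (α−1)/β = 31.8/5.8 = 5.483.
Mean = α/β = 32.8/5.8 = 5.655.
The mean is pulled above the mode by the posterior's right skew.

MAP: 5.483. Posterior mean: 5.655.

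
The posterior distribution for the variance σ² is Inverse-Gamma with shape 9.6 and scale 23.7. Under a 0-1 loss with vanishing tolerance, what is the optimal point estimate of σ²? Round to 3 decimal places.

Mode = β/(α+1) = 23.7/10.6 = 2.236.
Mean = β/(α−1) = 23.7/8.6 = 2.756.
This is the posterior mode — the MAP estimate.

2.236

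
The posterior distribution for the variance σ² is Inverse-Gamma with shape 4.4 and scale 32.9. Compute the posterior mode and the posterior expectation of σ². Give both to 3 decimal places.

Mode = β/(α+1) = 32.9/5.4 = 6.093.
Mean = β/(α−1) = 32.9/3.4 = 9.676.

σ²_MAP = 6.093, E[σ²|data] = 9.676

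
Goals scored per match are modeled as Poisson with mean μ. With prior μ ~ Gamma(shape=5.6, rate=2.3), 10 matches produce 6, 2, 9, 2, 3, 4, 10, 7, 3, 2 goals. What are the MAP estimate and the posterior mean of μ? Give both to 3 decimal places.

Σ counts = 48. Posterior: Gamma(shape = 5.6+48 = 53.6, rate = 2.3+10 = 12.3).
Mode = (α−1)/β = 52.6/12.3 = 4.276.
Mean = α/β = 53.6/12.3 = 4.358.
The mean is pulled above the mode by the posterior's right skew.

MAP estimate = 4.276, posterior mean = 4.358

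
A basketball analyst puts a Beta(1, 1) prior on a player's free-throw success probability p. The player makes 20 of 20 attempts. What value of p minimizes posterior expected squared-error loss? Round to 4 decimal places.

0.9545

Posterior: Beta(1+20, 1+0) = Beta(21, 1).
Since β = 1 ≤ 1 and α > 1, the Beta density is monotone increasing on [0,1]; the mode is at 1.
Mean = 21/(21+1) = 0.9545.
Squared-error loss ⇒ the optimal estimator is the posterior mean.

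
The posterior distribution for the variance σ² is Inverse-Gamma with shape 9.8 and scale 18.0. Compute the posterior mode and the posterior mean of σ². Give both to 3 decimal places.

Mode = β/(α+1) = 18.0/10.8 = 1.667.
Mean = β/(α−1) = 18.0/8.8 = 2.045.
Mean > mode: the posterior has a right tail.

posterior mode = 1.667, posterior mean = 2.045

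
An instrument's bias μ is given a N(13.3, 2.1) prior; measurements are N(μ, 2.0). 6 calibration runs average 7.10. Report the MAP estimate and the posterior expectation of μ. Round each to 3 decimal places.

Posterior for μ is Normal. Precision-weighted mean: (1/2.1·13.3 + 6/2.0·7.10) / (1/2.1 + 6/2.0) = 7.949.
A Normal posterior is symmetric, so mode = mean.

MAP = 7.949; posterior mean = 7.949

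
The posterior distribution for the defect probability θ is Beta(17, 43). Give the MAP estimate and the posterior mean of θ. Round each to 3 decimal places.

MAP = 0.276, posterior mean = 0.283

Mode = (17−1)/(17+43−2) = 16/58 = 0.276.
Mean = 17/(17+43) = 17/60 = 0.283.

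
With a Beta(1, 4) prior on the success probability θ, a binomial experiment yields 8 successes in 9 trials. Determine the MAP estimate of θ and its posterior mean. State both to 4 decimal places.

MAP: 0.6667. Posterior mean: 0.6429.

Posterior: Beta(1+8, 4+1) = Beta(9, 5).
Mode = (9−1)/(9+5−2) = 8/12 = 0.6667.
Mean = 9/(9+5) = 9/14 = 0.6429.
The posterior is left-skewed, so the mode exceeds the mean.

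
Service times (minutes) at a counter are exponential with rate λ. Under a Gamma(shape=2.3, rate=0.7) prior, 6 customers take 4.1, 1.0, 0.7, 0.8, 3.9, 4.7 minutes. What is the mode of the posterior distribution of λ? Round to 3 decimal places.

Σ times = 15.2. Posterior: Gamma(shape = 2.3+6 = 8.3, rate = 0.7+15.2 = 15.9).
Mode = (α−1)/β = 7.3/15.9 = 0.459.
Mean = α/β = 8.3/15.9 = 0.522.
This is the posterior mode — the MAP estimate.

0.459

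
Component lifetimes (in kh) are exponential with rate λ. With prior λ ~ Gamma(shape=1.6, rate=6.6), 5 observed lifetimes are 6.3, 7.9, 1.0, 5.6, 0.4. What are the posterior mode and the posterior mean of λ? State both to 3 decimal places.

Σ times = 21.2. Posterior: Gamma(shape = 1.6+5 = 6.6, rate = 6.6+21.2 = 27.8).
Mode = (α−1)/β = 5.6/27.8 = 0.201.
Mean = α/β = 6.6/27.8 = 0.237.
The mean is pulled above the mode by the posterior's right skew.

posterior mode = 0.201, posterior mean = 0.237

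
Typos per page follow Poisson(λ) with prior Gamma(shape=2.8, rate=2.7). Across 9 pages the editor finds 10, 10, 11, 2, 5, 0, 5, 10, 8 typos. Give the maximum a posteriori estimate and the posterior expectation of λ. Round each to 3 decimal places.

MAP: 5.368. Posterior mean: 5.453.

Σ counts = 61. Posterior: Gamma(shape = 2.8+61 = 63.8, rate = 2.7+9 = 11.7).
Mode = (α−1)/β = 62.8/11.7 = 5.368.
Mean = α/β = 63.8/11.7 = 5.453.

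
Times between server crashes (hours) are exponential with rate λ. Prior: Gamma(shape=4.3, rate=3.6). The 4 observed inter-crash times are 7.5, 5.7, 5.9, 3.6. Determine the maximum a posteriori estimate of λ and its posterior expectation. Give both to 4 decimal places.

Σ times = 22.7. Posterior: Gamma(shape = 4.3+4 = 8.3, rate = 3.6+22.7 = 26.3).
Mode = (α−1)/β = 7.3/26.3 = 0.2776.
Mean = α/β = 8.3/26.3 = 0.3156.
Right-skewed posterior ⇒ mode < mean.

MAP = 0.2776; posterior mean = 0.3156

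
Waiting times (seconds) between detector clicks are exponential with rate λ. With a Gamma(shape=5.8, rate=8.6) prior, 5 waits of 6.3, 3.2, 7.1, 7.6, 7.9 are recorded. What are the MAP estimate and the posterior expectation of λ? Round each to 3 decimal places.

MAP = 0.241; posterior mean = 0.265

Σ times = 32.1. Posterior: Gamma(shape = 5.8+5 = 10.8, rate = 8.6+32.1 = 40.7).
Mode = (α−1)/β = 9.8/40.7 = 0.241.
Mean = α/β = 10.8/40.7 = 0.265.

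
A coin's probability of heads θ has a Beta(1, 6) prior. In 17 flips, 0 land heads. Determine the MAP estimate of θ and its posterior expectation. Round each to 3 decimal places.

Posterior: Beta(1+0, 6+17) = Beta(1, 23).
Since α = 1 ≤ 1 and β > 1, the Beta density is monotone decreasing on [0,1]; the mode is at 0.
Mean = 1/(1+23) = 0.042.
Mean > mode: the posterior has a right tail.

MAP: 0.000. Posterior mean: 0.042.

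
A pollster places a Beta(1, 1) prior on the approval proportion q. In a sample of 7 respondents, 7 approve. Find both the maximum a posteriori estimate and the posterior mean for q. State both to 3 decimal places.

Posterior: Beta(1+7, 1+0) = Beta(8, 1).
Since β = 1 ≤ 1 and α > 1, the Beta density is monotone increasing on [0,1]; the mode is at 1.
Mean = 8/(8+1) = 0.889.
Mode > mean: the posterior has a left tail.

MAP = 1.000; posterior mean = 0.889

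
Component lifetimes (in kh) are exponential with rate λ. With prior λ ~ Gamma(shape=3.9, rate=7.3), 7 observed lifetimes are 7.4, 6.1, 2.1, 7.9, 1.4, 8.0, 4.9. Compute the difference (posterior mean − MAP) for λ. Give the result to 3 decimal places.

Σ times = 37.8. Posterior: Gamma(shape = 3.9+7 = 10.9, rate = 7.3+37.8 = 45.1).
Mode = (α−1)/β = 9.9/45.1 = 0.220.
Mean = α/β = 10.9/45.1 = 0.242.
Difference = 0.242 − 0.220 = 0.022.

0.022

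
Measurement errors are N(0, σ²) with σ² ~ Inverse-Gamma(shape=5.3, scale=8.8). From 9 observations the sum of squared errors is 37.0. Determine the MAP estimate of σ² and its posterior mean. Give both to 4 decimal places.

Posterior: Inverse-Gamma(shape = 5.3+9/2 = 9.8, scale = 8.8+37.0/2 = 27.3).
Mode = β/(α+1) = 27.3/10.8 = 2.5278.
Mean = β/(α−1) = 27.3/8.8 = 3.1023.

MAP: 2.5278. Posterior mean: 3.1023.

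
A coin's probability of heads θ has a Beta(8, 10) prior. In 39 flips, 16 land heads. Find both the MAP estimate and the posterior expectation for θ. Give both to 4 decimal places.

θ_MAP = 0.4182, E[θ|data] = 0.4211

Posterior: Beta(8+16, 10+23) = Beta(24, 33).
Mode = (24−1)/(24+33−2) = 23/55 = 0.4182.
Mean = 24/(24+33) = 24/57 = 0.4211.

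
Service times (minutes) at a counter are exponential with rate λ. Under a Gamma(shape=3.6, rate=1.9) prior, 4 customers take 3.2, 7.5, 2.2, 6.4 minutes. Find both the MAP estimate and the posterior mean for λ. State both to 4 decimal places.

Σ times = 19.3. Posterior: Gamma(shape = 3.6+4 = 7.6, rate = 1.9+19.3 = 21.2).
Mode = (α−1)/β = 6.6/21.2 = 0.3113.
Mean = α/β = 7.6/21.2 = 0.3585.
The posterior is right-skewed, so the mean exceeds the mode.

MAP = 0.3113, posterior mean = 0.3585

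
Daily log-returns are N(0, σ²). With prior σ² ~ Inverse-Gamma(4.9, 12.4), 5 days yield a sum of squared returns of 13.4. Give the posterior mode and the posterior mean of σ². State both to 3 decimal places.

MAP: 2.274. Posterior mean: 2.984.

Posterior: Inverse-Gamma(shape = 4.9+5/2 = 7.4, scale = 12.4+13.4/2 = 19.1).
Mode = β/(α+1) = 19.1/8.4 = 2.274.
Mean = β/(α−1) = 19.1/6.4 = 2.984.
The posterior is right-skewed, so the mean exceeds the mode.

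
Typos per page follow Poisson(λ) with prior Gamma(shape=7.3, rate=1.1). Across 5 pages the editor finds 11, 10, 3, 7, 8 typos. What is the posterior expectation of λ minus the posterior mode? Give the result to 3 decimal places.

Σ counts = 39. Posterior: Gamma(shape = 7.3+39 = 46.3, rate = 1.1+5 = 6.1).
Mode = (α−1)/β = 45.3/6.1 = 7.426.
Mean = α/β = 46.3/6.1 = 7.590.
Difference = 7.590 − 7.426 = 0.164.
The posterior is right-skewed, so the mean exceeds the mode.

0.164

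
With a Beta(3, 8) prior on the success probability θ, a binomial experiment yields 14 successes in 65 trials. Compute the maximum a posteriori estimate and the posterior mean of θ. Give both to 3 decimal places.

MAP: 0.216. Posterior mean: 0.224.

Posterior: Beta(3+14, 8+51) = Beta(17, 59).
Mode = (17−1)/(17+59−2) = 16/74 = 0.216.
Mean = 17/(17+59) = 17/76 = 0.224.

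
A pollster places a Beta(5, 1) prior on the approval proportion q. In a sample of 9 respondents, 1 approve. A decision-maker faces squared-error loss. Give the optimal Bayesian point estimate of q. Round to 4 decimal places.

Posterior: Beta(5+1, 1+8) = Beta(6, 9).
Mode = (6−1)/(6+9−2) = 5/13 = 0.3846.
Mean = 6/(6+9) = 6/15 = 0.4000.
Squared-error loss ⇒ the optimal estimator is the posterior mean.

0.4000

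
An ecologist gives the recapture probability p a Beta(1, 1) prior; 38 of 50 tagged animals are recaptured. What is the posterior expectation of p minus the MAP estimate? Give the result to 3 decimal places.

-0.010

Posterior: Beta(1+38, 1+12) = Beta(39, 13).
Mode = (39−1)/(39+13−2) = 38/50 = 0.760.
With a flat prior the MAP equals the MLE, 38/50.
Mean = 39/(39+13) = 39/52 = 0.750.
Difference = 0.750 − 0.760 = -0.010.
The mean is pulled below the mode by the posterior's left skew.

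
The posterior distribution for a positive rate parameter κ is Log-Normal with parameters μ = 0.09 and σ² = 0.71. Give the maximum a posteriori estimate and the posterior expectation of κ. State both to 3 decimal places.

MAP: 0.538. Posterior mean: 1.560.

Mode = exp(μ − σ²) = exp(-0.62) = 0.538.
Mean = exp(μ + σ²/2) = exp(0.445) = 1.560.
Right-skewed posterior ⇒ mode < mean.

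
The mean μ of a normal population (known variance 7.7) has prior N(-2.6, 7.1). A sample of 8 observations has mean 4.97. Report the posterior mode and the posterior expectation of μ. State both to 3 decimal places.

MAP: 4.066. Posterior mean: 4.066.

Posterior for μ is Normal. Precision-weighted mean: (1/7.1·-2.6 + 8/7.7·4.97) / (1/7.1 + 8/7.7) = 4.066.
A Normal posterior is symmetric, so mode = mean.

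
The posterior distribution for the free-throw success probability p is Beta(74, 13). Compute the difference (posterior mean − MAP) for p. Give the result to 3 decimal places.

Mode = (74−1)/(74+13−2) = 73/85 = 0.859.
Mean = 74/(74+13) = 74/87 = 0.851.
Difference = 0.851 − 0.859 = -0.008.

-0.008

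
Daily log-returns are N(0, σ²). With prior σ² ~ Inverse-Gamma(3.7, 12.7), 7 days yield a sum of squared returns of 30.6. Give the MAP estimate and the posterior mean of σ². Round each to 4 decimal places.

MAP: 3.4146. Posterior mean: 4.5161.

Posterior: Inverse-Gamma(shape = 3.7+7/2 = 7.2, scale = 12.7+30.6/2 = 28.0).
Mode = β/(α+1) = 28.0/8.2 = 3.4146.
Mean = β/(α−1) = 28.0/6.2 = 4.5161.
Mean > mode: the posterior has a right tail.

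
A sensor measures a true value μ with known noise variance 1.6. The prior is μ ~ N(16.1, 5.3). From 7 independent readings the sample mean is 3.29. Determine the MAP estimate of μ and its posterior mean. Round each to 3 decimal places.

Posterior for μ is Normal. Precision-weighted mean: (1/5.3·16.1 + 7/1.6·3.29) / (1/5.3 + 7/1.6) = 3.820.
A Normal posterior is symmetric, so mode = mean.

μ_MAP = 3.820, E[μ|data] = 3.820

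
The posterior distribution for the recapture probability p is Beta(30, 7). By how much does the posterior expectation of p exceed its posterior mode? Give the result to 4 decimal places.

-0.0178

Mode = (30−1)/(30+7−2) = 29/35 = 0.8286.
Mean = 30/(30+7) = 30/37 = 0.8108.
Difference = 0.8108 − 0.8286 = -0.0178.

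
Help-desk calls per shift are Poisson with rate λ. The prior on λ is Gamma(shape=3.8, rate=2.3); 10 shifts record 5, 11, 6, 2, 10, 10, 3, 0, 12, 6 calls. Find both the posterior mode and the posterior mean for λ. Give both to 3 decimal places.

posterior mode = 5.512, posterior mean = 5.593

Σ counts = 65. Posterior: Gamma(shape = 3.8+65 = 68.8, rate = 2.3+10 = 12.3).
Mode = (α−1)/β = 67.8/12.3 = 5.512.
Mean = α/β = 68.8/12.3 = 5.593.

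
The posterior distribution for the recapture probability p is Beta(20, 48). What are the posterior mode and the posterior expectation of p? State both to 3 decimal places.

Mode = (20−1)/(20+48−2) = 19/66 = 0.288.
Mean = 20/(20+48) = 20/68 = 0.294.
Right-skewed posterior ⇒ mode < mean.

posterior mode = 0.288, posterior expectation = 0.294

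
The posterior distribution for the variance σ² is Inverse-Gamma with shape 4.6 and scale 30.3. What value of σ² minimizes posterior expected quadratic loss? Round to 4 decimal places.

Mode = β/(α+1) = 30.3/5.6 = 5.4107.
Mean = β/(α−1) = 30.3/3.6 = 8.4167.
Quadratic loss ⇒ the optimal estimator is the posterior mean.

8.4167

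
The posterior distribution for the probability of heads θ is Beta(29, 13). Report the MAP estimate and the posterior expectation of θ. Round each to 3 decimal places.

Mode = (29−1)/(29+13−2) = 28/40 = 0.700.
Mean = 29/(29+13) = 29/42 = 0.690.
Mode > mean: the posterior has a left tail.

MAP estimate = 0.700, posterior expectation = 0.690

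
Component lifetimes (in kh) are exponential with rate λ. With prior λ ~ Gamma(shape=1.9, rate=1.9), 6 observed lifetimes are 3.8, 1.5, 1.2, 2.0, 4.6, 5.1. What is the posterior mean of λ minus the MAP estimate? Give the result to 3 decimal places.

0.050

Σ times = 18.2. Posterior: Gamma(shape = 1.9+6 = 7.9, rate = 1.9+18.2 = 20.1).
Mode = (α−1)/β = 6.9/20.1 = 0.343.
Mean = α/β = 7.9/20.1 = 0.393.
Difference = 0.393 − 0.343 = 0.050.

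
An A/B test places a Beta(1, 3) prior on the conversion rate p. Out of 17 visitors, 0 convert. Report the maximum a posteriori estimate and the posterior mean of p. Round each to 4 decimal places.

p_MAP = 0.0000, E[p|data] = 0.0476

Posterior: Beta(1+0, 3+17) = Beta(1, 20).
Since α = 1 ≤ 1 and β > 1, the Beta density is monotone decreasing on [0,1]; the mode is at 0.
Mean = 1/(1+20) = 0.0476.
The posterior is right-skewed, so the mean exceeds the mode.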